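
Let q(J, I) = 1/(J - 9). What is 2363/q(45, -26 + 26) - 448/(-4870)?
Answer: 207140804/2435 ≈ 85068.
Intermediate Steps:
q(J, I) = 1/(-9 + J)
2363/q(45, -26 + 26) - 448/(-4870) = 2363/(1/(-9 + 45)) - 448/(-4870) = 2363/(1/36) - 448*(-1/4870) = 2363/(1/36) + 224/2435 = 2363*36 + 224/2435 = 85068 + 224/2435 = 207140804/2435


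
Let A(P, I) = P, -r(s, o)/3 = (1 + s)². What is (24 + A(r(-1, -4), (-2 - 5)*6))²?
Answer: 576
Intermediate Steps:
r(s, o) = -3*(1 + s)²
(24 + A(r(-1, -4), (-2 - 5)*6))² = (24 - 3*(1 - 1)²)² = (24 - 3*0²)² = (24 - 3*0)² = (24 + 0)² = 24² = 576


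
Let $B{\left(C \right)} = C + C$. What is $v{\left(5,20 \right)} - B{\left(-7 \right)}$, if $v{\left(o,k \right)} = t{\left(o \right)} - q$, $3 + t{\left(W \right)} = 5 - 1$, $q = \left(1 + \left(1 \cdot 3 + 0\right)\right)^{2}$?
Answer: $-1$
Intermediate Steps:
$q = 16$ ($q = \left(1 + \left(3 + 0\right)\right)^{2} = \left(1 + 3\right)^{2} = 4^{2} = 16$)
$t{\left(W \right)} = 1$ ($t{\left(W \right)} = -3 + \left(5 - 1\right) = -3 + 4 = 1$)
$B{\left(C \right)} = 2 C$
$v{\left(o,k \right)} = -15$ ($v{\left(o,k \right)} = 1 - 16 = -15$)
$v{\left(5,20 \right)} - B{\left(-7 \right)} = -15 - 2 \left(-7\right) = -15 - -14 = -15 + 14 = -1$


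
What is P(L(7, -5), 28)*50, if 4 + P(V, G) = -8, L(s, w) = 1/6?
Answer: -600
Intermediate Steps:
L(s, w) = ⅙
P(V, G) = -12 (P(V, G) = -4 - 8 = -12)
P(L(7, -5), 28)*50 = -12*50 = -600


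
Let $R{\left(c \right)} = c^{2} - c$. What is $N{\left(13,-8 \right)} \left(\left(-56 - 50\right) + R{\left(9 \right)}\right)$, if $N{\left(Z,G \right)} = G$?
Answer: $272$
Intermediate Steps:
$N{\left(13,-8 \right)} \left(\left(-56 - 50\right) + R{\left(9 \right)}\right) = - 8 \left(\left(-56 - 50\right) + 9 \left(-1 + 9\right)\right) = - 8 \left(-106 + 9 \cdot 8\right) = - 8 \left(-106 + 72\right) = \left(-8\right) \left(-34\right) = 272$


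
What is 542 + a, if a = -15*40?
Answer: -58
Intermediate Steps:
a = -600
542 + a = 542 - 600 = -58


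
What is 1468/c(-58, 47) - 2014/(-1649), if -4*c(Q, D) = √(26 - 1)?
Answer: -9672858/8245 ≈ -1173.2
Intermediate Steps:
c(Q, D) = -5/4 (c(Q, D) = -√(26 - 1)/4 = -√25/4 = -¼*5 = -5/4)
1468/c(-58, 47) - 2014/(-1649) = 1468/(-5/4) - 2014/(-1649) = 1468*(-⅘) - 2014*(-1/1649) = -5872/5 + 2014/1649 = -9672858/8245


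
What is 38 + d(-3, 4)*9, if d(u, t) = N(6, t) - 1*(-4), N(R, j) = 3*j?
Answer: 182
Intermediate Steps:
d(u, t) = 4 + 3*t (d(u, t) = 3*t - 1*(-4) = 3*t + 4 = 4 + 3*t)
38 + d(-3, 4)*9 = 38 + (4 + 3*4)*9 = 38 + (4 + 12)*9 = 38 + 16*9 = 38 + 144 = 182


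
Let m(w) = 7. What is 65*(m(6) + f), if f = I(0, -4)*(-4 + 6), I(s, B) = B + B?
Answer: -585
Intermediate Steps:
I(s, B) = 2*B
f = -16 (f = (2*(-4))*(-4 + 6) = -8*2 = -16)
65*(m(6) + f) = 65*(7 - 16) = 65*(-9) = -585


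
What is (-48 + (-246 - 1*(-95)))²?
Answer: 39601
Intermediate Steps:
(-48 + (-246 - 1*(-95)))² = (-48 + (-246 + 95))² = (-48 - 151)² = (-199)² = 39601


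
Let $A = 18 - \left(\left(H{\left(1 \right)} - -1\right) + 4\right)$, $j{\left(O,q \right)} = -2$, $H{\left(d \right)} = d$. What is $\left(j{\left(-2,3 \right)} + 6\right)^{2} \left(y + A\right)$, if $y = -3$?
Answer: $144$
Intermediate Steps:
$A = 12$ ($A = 18 - \left(\left(1 - -1\right) + 4\right) = 18 - \left(\left(1 + 1\right) + 4\right) = 18 - \left(2 + 4\right) = 18 - 6 = 12$)
$\left(j{\left(-2,3 \right)} + 6\right)^{2} \left(y + A\right) = \left(-2 + 6\right)^{2} \left(-3 + 12\right) = 4^{2} \cdot 9 = 16 \cdot 9 = 144$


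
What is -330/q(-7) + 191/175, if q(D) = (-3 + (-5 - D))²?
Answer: -57559/175 ≈ -328.91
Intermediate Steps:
q(D) = (-8 - D)²
-330/q(-7) + 191/175 = -330/(8 - 7)² + 191/175 = -330/(1²) + 191*(1/175) = -330/1 + 191/175 = -330*1 + 191/175 = -330 + 191/175 = -57559/175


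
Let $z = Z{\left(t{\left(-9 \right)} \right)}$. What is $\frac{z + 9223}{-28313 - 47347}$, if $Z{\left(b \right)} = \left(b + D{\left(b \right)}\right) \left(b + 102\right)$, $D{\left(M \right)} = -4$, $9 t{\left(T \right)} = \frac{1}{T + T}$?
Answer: $- \frac{46264997}{397124208} \approx -0.1165$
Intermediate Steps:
$t{\left(T \right)} = \frac{1}{18 T}$ ($t{\left(T \right)} = \frac{1}{9 \left(T + T\right)} = \frac{1}{9 \cdot 2 T} = \frac{\frac{1}{2} \frac{1}{T}}{9} = \frac{1}{18 T}$)
$Z{\left(b \right)} = \left(-4 + b\right) \left(102 + b\right)$ ($Z{\left(b \right)} = \left(b - 4\right) \left(b + 102\right) = \left(-4 + b\right) \left(102 + b\right)$)
$z = - \frac{10723427}{26244}$ ($z = -408 + \left(\frac{1}{18 \left(-9\right)}\right)^{2} + 98 \frac{1}{18 \left(-9\right)} = -408 + \left(\frac{1}{18} \left(- \frac{1}{9}\right)\right)^{2} + 98 \cdot \frac{1}{18} \left(- \frac{1}{9}\right) = -408 + \left(- \frac{1}{162}\right)^{2} + 98 \left(- \frac{1}{162}\right) = -408 + \frac{1}{26244} - \frac{49}{81} = - \frac{10723427}{26244} \approx -408.6$)
$\frac{z + 9223}{-28313 - 47347} = \frac{- \frac{10723427}{26244} + 9223}{-28313 - 47347} = \frac{231324985}{26244 \left(-75660\right)} = \frac{231324985}{26244} \left(- \frac{1}{75660}\right) = - \frac{46264997}{397124208}$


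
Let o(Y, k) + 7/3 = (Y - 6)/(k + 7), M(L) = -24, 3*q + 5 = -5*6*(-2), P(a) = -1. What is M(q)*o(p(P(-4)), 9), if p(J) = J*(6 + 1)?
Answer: 151/2 ≈ 75.500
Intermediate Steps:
q = 55/3 (q = -5/3 + (-5*6*(-2))/3 = -5/3 + (-30*(-2))/3 = -5/3 + (⅓)*60 = -5/3 + 20 = 55/3 ≈ 18.333)
p(J) = 7*J (p(J) = J*7 = 7*J)
o(Y, k) = -7/3 + (-6 + Y)/(7 + k) (o(Y, k) = -7/3 + (Y - 6)/(k + 7) = -7/3 + (-6 + Y)/(7 + k))
M(q)*o(p(P(-4)), 9) = -8*(-67 - 7*9 + 3*(7*(-1)))/(7 + 9) = -8*(-67 - 63 + 3*(-7))/16 = -8*(-67 - 63 - 21)/16 = -8*(-151)/16 = -24*(-151/48) = 151/2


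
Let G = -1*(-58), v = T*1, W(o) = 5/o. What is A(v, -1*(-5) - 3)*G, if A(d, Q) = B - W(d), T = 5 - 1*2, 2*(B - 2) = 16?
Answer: 1450/3 ≈ 483.33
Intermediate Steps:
B = 10 (B = 2 + (1/2)*16 = 2 + 8 = 10)
T = 3 (T = 5 - 2 = 3)
v = 3 (v = 3*1 = 3)
G = 58
A(d, Q) = 10 - 5/d
A(v, -1*(-5) - 3)*G = (10 - 5/3)*58 = (25/3)*58 = 1450/3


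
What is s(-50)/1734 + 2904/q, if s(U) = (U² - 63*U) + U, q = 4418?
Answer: 7444084/1915203 ≈ 3.8868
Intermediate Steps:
s(U) = U² - 62*U
s(-50)/1734 + 2904/q = -50*(-62 - 50)/1734 + 2904/4418 = -50*(-112)*(1/1734) + 2904*(1/4418) = 5600*(1/1734) + 1452/2209 = 2800/867 + 1452/2209 = 7444084/1915203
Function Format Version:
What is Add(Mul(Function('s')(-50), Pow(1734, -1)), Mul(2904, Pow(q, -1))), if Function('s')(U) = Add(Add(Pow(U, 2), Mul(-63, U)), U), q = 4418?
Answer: Rational(7444084, 1915203) ≈ 3.8868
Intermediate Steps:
Function('s')(U) = Add(Pow(U, 2), Mul(-62, U))
Add(Mul(Function('s')(-50), Pow(1734, -1)), Mul(2904, Pow(q, -1))) = Add(Mul(Mul(-50, Add(-62, -50)), Pow(1734, -1)), Mul(2904, Pow(4418, -1))) = Add(Mul(Mul(-50, -112), Rational(1, 1734)), Mul(2904, Rational(1, 4418))) = Add(Mul(5600, Rational(1, 1734)), Rational(1452, 2209)) = Add(Rational(2800, 867), Rational(1452, 2209)) = Rational(7444084, 1915203)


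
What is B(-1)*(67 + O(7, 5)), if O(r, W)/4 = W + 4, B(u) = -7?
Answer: -721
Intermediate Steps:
O(r, W) = 16 + 4*W (O(r, W) = 4*(W + 4) = 4*(4 + W) = 16 + 4*W)
B(-1)*(67 + O(7, 5)) = -7*(67 + (16 + 4*5)) = -7*(67 + (16 + 20)) = -7*(67 + 36) = -7*103 = -721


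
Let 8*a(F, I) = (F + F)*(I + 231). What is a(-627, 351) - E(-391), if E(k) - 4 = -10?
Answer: -182445/2 ≈ -91223.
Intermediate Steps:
E(k) = -6 (E(k) = 4 - 10 = -6)
a(F, I) = F*(231 + I)/4 (a(F, I) = ((F + F)*(I + 231))/8 = ((2*F)*(231 + I))/8 = (2*F*(231 + I))/8 = F*(231 + I)/4)
a(-627, 351) - E(-391) = (¼)*(-627)*(231 + 351) - 1*(-6) = (¼)*(-627)*582 + 6 = -182457/2 + 6 = -182445/2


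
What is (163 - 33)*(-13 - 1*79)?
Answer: -11960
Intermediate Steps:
(163 - 33)*(-13 - 1*79) = 130*(-13 - 79) = 130*(-92) = -11960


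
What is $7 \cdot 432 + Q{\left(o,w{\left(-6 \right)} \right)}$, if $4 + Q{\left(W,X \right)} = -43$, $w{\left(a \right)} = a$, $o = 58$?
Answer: $2977$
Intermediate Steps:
$Q{\left(W,X \right)} = -47$ ($Q{\left(W,X \right)} = -4 - 43 = -47$)
$7 \cdot 432 + Q{\left(o,w{\left(-6 \right)} \right)} = 7 \cdot 432 - 47 = 3024 - 47 = 2977$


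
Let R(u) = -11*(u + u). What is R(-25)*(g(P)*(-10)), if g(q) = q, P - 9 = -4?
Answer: -27500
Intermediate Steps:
P = 5 (P = 9 - 4 = 5)
R(u) = -22*u
R(-25)*(g(P)*(-10)) = (-22*(-25))*(5*(-10)) = 550*(-50) = -27500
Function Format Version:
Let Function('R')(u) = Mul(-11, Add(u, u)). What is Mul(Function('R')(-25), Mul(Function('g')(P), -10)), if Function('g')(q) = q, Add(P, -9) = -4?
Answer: -27500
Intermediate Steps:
P = 5 (P = Add(9, -4) = 5)
Function('R')(u) = Mul(-22, u) (Function('R')(u) = Mul(-11, Mul(2, u)) = Mul(-22, u))
Mul(Function('R')(-25), Mul(Function('g')(P), -10)) = Mul(Mul(-22, -25), Mul(5, -10)) = Mul(550, -50) = -27500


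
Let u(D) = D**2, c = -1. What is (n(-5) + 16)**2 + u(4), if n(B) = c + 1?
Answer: 272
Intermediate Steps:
n(B) = 0 (n(B) = -1 + 1 = 0)
(n(-5) + 16)**2 + u(4) = (0 + 16)**2 + 4**2 = 16**2 + 16 = 256 + 16 = 272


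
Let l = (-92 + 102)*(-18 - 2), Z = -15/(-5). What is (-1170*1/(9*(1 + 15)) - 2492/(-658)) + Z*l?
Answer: -227231/376 ≈ -604.34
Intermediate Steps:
Z = 3 (Z = -15*(-1/5) = 3)
l = -200 (l = 10*(-20) = -200)
(-1170*1/(9*(1 + 15)) - 2492/(-658)) + Z*l = (-1170*1/(9*(1 + 15)) - 2492/(-658)) + 3*(-200) = (-1170/(16*9) - 2492*(-1/658)) - 600 = (-1170/144 + 178/47) - 600 = (-1170*1/144 + 178/47) - 600 = (-65/8 + 178/47) - 600 = -1631/376 - 600 = -227231/376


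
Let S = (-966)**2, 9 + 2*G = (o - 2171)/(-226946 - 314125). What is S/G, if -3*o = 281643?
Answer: -144258185736/681941 ≈ -2.1154e+5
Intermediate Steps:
o = -93881 (o = -1/3*281643 = -93881)
G = -4773587/1082142 (G = -9/2 + ((-93881 - 2171)/(-226946 - 314125))/2 = -9/2 + (-96052/(-541071))/2 = -9/2 + (-96052*(-1/541071))/2 = -9/2 + (1/2)*(96052/541071) = -9/2 + 48026/541071 = -4773587/1082142 ≈ -4.4112)
S = 933156
S/G = 933156/(-4773587/1082142) = 933156*(-1082142/4773587) = -144258185736/681941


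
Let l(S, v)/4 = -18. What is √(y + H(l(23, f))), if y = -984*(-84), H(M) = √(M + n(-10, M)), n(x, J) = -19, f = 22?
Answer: √(82656 + I*√91) ≈ 287.5 + 0.017*I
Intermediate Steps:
l(S, v) = -72 (l(S, v) = 4*(-18) = -72)
H(M) = √(-19 + M) (H(M) = √(M - 19) = √(-19 + M))
y = 82656
√(y + H(l(23, f))) = √(82656 + √(-19 - 72)) = √(82656 + √(-91)) = √(82656 + I*√91)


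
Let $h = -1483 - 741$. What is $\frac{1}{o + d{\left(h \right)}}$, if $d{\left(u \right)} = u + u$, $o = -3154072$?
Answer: $- \frac{1}{3158520} \approx -3.166 \cdot 10^{-7}$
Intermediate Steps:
$h = -2224$ ($h = -1483 - 741 = -2224$)
$d{\left(u \right)} = 2 u$
$\frac{1}{o + d{\left(h \right)}} = \frac{1}{-3154072 + 2 \left(-2224\right)} = \frac{1}{-3154072 - 4448} = \frac{1}{-3158520} = - \frac{1}{3158520}$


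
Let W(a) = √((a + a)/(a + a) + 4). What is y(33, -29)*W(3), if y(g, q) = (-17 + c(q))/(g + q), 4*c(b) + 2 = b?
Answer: -99*√5/16 ≈ -13.836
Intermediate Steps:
c(b) = -½ + b/4
y(g, q) = (-35/2 + q/4)/(g + q) (y(g, q) = (-17 + (-½ + q/4))/(g + q) = (-35/2 + q/4)/(g + q))
W(a) = √5 (W(a) = √((2*a)/((2*a)) + 4) = √((2*a)*(1/(2*a)) + 4) = √(1 + 4) = √5)
y(33, -29)*W(3) = ((-70 - 29)/(4*(33 - 29)))*√5 = ((¼)*(-99)/4)*√5 = ((¼)*(¼)*(-99))*√5 = -99*√5/16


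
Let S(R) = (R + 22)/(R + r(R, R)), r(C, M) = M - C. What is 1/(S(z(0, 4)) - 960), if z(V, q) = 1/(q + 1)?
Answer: -1/849 ≈ -0.0011779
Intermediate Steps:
z(V, q) = 1/(1 + q)
S(R) = (22 + R)/R (S(R) = (R + 22)/(R + (R - R)) = (22 + R)/(R + 0) = (22 + R)/R)
1/(S(z(0, 4)) - 960) = 1/((22 + 1/(1 + 4))/(1/(1 + 4)) - 960) = 1/((22 + 1/5)/(1/5) - 960) = 1/((22 + ⅕)/(⅕) - 960) = 1/(5*(111/5) - 960) = 1/(111 - 960) = 1/(-849) = -1/849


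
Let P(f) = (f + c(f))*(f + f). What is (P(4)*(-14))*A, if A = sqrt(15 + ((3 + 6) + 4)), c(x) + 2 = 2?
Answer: -896*sqrt(7) ≈ -2370.6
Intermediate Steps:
c(x) = 0 (c(x) = -2 + 2 = 0)
P(f) = 2*f**2 (P(f) = (f + 0)*(f + f) = f*(2*f) = 2*f**2)
A = 2*sqrt(7) (A = sqrt(15 + (9 + 4)) = sqrt(15 + 13) = sqrt(28) = 2*sqrt(7) ≈ 5.2915)
(P(4)*(-14))*A = ((2*4**2)*(-14))*(2*sqrt(7)) = ((2*16)*(-14))*(2*sqrt(7)) = (32*(-14))*(2*sqrt(7)) = -896*sqrt(7)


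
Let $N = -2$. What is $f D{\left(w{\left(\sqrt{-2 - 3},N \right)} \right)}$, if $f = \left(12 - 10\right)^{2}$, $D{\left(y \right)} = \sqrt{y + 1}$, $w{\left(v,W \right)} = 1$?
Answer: $4 \sqrt{2} \approx 5.6569$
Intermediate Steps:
$D{\left(y \right)} = \sqrt{1 + y}$
$f = 4$ ($f = 2^{2} = 4$)
$f D{\left(w{\left(\sqrt{-2 - 3},N \right)} \right)} = 4 \sqrt{1 + 1} = 4 \sqrt{2}$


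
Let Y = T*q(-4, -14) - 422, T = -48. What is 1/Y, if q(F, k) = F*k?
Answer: -1/3110 ≈ -0.00032154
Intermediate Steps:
Y = -3110 (Y = -(-192)*(-14) - 422 = -48*56 - 422 = -2688 - 422 = -3110)
1/Y = 1/(-3110) = -1/3110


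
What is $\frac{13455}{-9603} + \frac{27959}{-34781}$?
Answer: $- \frac{81829848}{37111327} \approx -2.205$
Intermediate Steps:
$\frac{13455}{-9603} + \frac{27959}{-34781} = 13455 \left(- \frac{1}{9603}\right) + 27959 \left(- \frac{1}{34781}\right) = - \frac{1495}{1067} - \frac{27959}{34781} = - \frac{81829848}{37111327}$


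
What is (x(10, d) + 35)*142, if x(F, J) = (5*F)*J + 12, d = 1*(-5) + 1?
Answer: -21726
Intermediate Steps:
d = -4 (d = -5 + 1 = -4)
x(F, J) = 12 + 5*F*J (x(F, J) = 5*F*J + 12 = 12 + 5*F*J)
(x(10, d) + 35)*142 = ((12 + 5*10*(-4)) + 35)*142 = ((12 - 200) + 35)*142 = (-188 + 35)*142 = -153*142 = -21726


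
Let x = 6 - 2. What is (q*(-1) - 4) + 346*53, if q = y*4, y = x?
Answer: 18318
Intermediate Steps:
x = 4
y = 4
q = 16 (q = 4*4 = 16)
(q*(-1) - 4) + 346*53 = (16*(-1) - 4) + 346*53 = (-16 - 4) + 18338 = -20 + 18338 = 18318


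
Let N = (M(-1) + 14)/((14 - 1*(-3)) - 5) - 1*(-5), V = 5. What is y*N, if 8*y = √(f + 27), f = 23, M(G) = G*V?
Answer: 115*√2/32 ≈ 5.0823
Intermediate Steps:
M(G) = 5*G (M(G) = G*5 = 5*G)
y = 5*√2/8 (y = √(23 + 27)/8 = √50/8 = (5*√2)/8 = 5*√2/8 ≈ 0.88388)
N = 23/4 (N = (5*(-1) + 14)/((14 - 1*(-3)) - 5) - 1*(-5) = (-5 + 14)/((14 + 3) - 5) + 5 = 9/(17 - 5) + 5 = 9/12 + 5 = 9*(1/12) + 5 = ¾ + 5 = 23/4 ≈ 5.7500)
y*N = (5*√2/8)*(23/4) = 115*√2/32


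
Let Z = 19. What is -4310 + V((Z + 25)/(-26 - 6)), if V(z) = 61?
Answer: -4249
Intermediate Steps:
-4310 + V((Z + 25)/(-26 - 6)) = -4310 + 61 = -4249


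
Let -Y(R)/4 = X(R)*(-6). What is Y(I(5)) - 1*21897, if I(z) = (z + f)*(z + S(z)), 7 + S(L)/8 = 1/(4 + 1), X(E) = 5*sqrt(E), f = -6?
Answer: -21897 + 24*sqrt(1235) ≈ -21054.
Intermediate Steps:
S(L) = -272/5 (S(L) = -56 + 8/(4 + 1) = -56 + 8/5 = -272/5)
I(z) = (-6 + z)*(-272/5 + z) (I(z) = (z - 6)*(z - 272/5) = (-6 + z)*(-272/5 + z))
Y(R) = 120*sqrt(R) (Y(R) = -4*5*sqrt(R)*(-6) = -(-120)*sqrt(R) = 120*sqrt(R))
Y(I(5)) - 1*21897 = 120*sqrt(1632/5 + 5**2 - 302/5*5) - 1*21897 = 120*sqrt(1632/5 + 25 - 302) - 21897 = 120*sqrt(247/5) - 21897 = 120*(sqrt(1235)/5) - 21897 = 24*sqrt(1235) - 21897 = -21897 + 24*sqrt(1235)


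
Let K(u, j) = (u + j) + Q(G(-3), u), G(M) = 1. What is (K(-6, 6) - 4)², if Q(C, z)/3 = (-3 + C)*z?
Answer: 1024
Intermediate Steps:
Q(C, z) = 3*z*(-3 + C) (Q(C, z) = 3*((-3 + C)*z) = 3*(z*(-3 + C)) = 3*z*(-3 + C))
K(u, j) = j - 5*u (K(u, j) = (u + j) + 3*u*(-3 + 1) = (j + u) + 3*u*(-2) = (j + u) - 6*u = j - 5*u)
(K(-6, 6) - 4)² = ((6 - 5*(-6)) - 4)² = ((6 + 30) - 4)² = (36 - 4)² = 32² = 1024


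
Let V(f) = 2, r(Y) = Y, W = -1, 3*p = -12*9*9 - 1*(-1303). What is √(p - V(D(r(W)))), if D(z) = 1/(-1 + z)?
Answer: 5*√39/3 ≈ 10.408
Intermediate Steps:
p = 331/3 (p = (-12*9*9 - 1*(-1303))/3 = (-108*9 + 1303)/3 = (-972 + 1303)/3 = (⅓)*331 = 331/3 ≈ 110.33)
√(p - V(D(r(W)))) = √(331/3 - 1*2) = √(331/3 - 2) = √(325/3) = 5*√39/3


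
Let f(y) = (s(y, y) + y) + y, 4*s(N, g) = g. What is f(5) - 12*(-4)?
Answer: 237/4 ≈ 59.250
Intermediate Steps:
s(N, g) = g/4
f(y) = 9*y/4 (f(y) = (y/4 + y) + y = 5*y/4 + y = 9*y/4)
f(5) - 12*(-4) = (9/4)*5 - 12*(-4) = 45/4 + 48 = 237/4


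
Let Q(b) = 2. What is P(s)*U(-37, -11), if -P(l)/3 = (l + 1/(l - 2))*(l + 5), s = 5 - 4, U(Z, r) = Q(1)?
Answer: 0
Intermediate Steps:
U(Z, r) = 2
s = 1
P(l) = -3*(5 + l)*(l + 1/(-2 + l)) (P(l) = -3*(l + 1/(l - 2))*(l + 5) = -3*(l + 1/(-2 + l))*(5 + l) = -3*(5 + l)*(l + 1/(-2 + l)))
P(s)*U(-37, -11) = (3*(-5 - 1*1³ - 3*1² + 9*1)/(-2 + 1))*2 = (3*(-5 - 1*1 - 3*1 + 9)/(-1))*2 = (3*(-1)*(-5 - 1 - 3 + 9))*2 = (3*(-1)*0)*2 = 0*2 = 0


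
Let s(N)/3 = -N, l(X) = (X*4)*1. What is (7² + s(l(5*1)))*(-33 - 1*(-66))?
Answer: -363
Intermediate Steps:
l(X) = 4*X (l(X) = (4*X)*1 = 4*X)
s(N) = -3*N (s(N) = 3*(-N) = -3*N)
(7² + s(l(5*1)))*(-33 - 1*(-66)) = (7² - 12*5*1)*(-33 - 1*(-66)) = (49 - 12*5)*(-33 + 66) = (49 - 3*20)*33 = (49 - 60)*33 = -11*33 = -363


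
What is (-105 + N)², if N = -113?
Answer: 47524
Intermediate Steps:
(-105 + N)² = (-105 - 113)² = (-218)² = 47524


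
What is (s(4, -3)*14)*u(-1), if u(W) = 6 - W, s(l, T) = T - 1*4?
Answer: -686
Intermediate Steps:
s(l, T) = -4 + T (s(l, T) = T - 4 = -4 + T)
(s(4, -3)*14)*u(-1) = ((-4 - 3)*14)*(6 - 1*(-1)) = (-7*14)*(6 + 1) = -98*7 = -686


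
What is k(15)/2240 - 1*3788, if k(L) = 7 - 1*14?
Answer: -1212161/320 ≈ -3788.0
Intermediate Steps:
k(L) = -7 (k(L) = 7 - 14 = -7)
k(15)/2240 - 1*3788 = -7/2240 - 1*3788 = -7*1/2240 - 3788 = -1/320 - 3788 = -1212161/320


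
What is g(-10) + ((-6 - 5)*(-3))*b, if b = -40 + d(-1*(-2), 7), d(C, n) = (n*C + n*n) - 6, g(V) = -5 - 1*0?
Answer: 556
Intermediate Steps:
g(V) = -5 (g(V) = -5 + 0 = -5)
d(C, n) = -6 + n**2 + C*n (d(C, n) = (C*n + n**2) - 6 = (n**2 + C*n) - 6 = -6 + n**2 + C*n)
b = 17 (b = -40 + (-6 + 7**2 - 1*(-2)*7) = -40 + (-6 + 49 + 2*7) = -40 + (-6 + 49 + 14) = -40 + 57 = 17)
g(-10) + ((-6 - 5)*(-3))*b = -5 + ((-6 - 5)*(-3))*17 = -5 - 11*(-3)*17 = -5 + 33*17 = -5 + 561 = 556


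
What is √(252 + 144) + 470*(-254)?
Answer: -119380 + 6*√11 ≈ -1.1936e+5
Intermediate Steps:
√(252 + 144) + 470*(-254) = √396 - 119380 = 6*√11 - 119380 = -119380 + 6*√11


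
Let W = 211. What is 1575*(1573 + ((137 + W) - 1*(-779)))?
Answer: 4252500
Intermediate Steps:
1575*(1573 + ((137 + W) - 1*(-779))) = 1575*(1573 + ((137 + 211) - 1*(-779))) = 1575*(1573 + (348 + 779)) = 1575*(1573 + 1127) = 1575*2700 = 4252500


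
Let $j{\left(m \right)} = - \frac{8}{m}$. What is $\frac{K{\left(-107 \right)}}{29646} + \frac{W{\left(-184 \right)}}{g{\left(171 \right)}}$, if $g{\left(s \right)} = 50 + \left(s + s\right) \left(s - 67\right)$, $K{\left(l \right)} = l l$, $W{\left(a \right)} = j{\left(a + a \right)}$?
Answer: $\frac{9379195909}{24286418244} \approx 0.38619$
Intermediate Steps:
$W{\left(a \right)} = - \frac{4}{a}$ ($W{\left(a \right)} = - \frac{8}{a + a} = - \frac{8}{2 a} = - 8 \frac{1}{2 a} = - \frac{4}{a}$)
$K{\left(l \right)} = l^{2}$
$g{\left(s \right)} = 50 + 2 s \left(-67 + s\right)$
$\frac{K{\left(-107 \right)}}{29646} + \frac{W{\left(-184 \right)}}{g{\left(171 \right)}} = \frac{\left(-107\right)^{2}}{29646} + \frac{\left(-4\right) \frac{1}{-184}}{50 - 22914 + 2 \cdot 171^{2}} = 11449 \cdot \frac{1}{29646} + \frac{\left(-4\right) \left(- \frac{1}{184}\right)}{50 - 22914 + 2 \cdot 29241} = \frac{11449}{29646} + \frac{1}{46 \left(50 - 22914 + 58482\right)} = \frac{11449}{29646} + \frac{1}{46 \cdot 35618} = \frac{11449}{29646} + \frac{1}{46} \cdot \frac{1}{35618} = \frac{11449}{29646} + \frac{1}{1638428} = \frac{9379195909}{24286418244}$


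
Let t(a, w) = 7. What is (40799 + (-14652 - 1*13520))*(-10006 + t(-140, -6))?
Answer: -126257373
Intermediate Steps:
(40799 + (-14652 - 1*13520))*(-10006 + t(-140, -6)) = (40799 + (-14652 - 1*13520))*(-10006 + 7) = (40799 + (-14652 - 13520))*(-9999) = (40799 - 28172)*(-9999) = 12627*(-9999) = -126257373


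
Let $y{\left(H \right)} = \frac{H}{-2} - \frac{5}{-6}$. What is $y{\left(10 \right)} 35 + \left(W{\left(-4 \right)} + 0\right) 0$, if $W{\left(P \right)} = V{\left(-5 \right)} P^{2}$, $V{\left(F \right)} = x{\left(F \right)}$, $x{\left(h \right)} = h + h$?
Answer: $- \frac{875}{6} \approx -145.83$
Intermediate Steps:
$x{\left(h \right)} = 2 h$
$V{\left(F \right)} = 2 F$
$W{\left(P \right)} = - 10 P^{2}$ ($W{\left(P \right)} = 2 \left(-5\right) P^{2} = - 10 P^{2}$)
$y{\left(H \right)} = \frac{5}{6} - \frac{H}{2}$ ($y{\left(H \right)} = H \left(- \frac{1}{2}\right) - - \frac{5}{6} = - \frac{H}{2} + \frac{5}{6} = \frac{5}{6} - \frac{H}{2}$)
$y{\left(10 \right)} 35 + \left(W{\left(-4 \right)} + 0\right) 0 = \left(\frac{5}{6} - 5\right) 35 + \left(- 10 \left(-4\right)^{2} + 0\right) 0 = \left(\frac{5}{6} - 5\right) 35 + \left(\left(-10\right) 16 + 0\right) 0 = \left(- \frac{25}{6}\right) 35 + \left(-160 + 0\right) 0 = - \frac{875}{6} - 0 = - \frac{875}{6} + 0 = - \frac{875}{6}$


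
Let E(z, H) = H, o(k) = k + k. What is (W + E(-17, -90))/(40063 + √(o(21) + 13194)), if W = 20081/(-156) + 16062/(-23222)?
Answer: -15922308881321/2907217847174628 + 397431767*√3309/1453608923587314 ≈ -0.0054611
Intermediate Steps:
o(k) = 2*k
W = -234413327/1811316 (W = 20081*(-1/156) + 16062*(-1/23222) = -20081/156 - 8031/11611 = -234413327/1811316 ≈ -129.42)
(W + E(-17, -90))/(40063 + √(o(21) + 13194)) = (-234413327/1811316 - 90)/(40063 + √(2*21 + 13194)) = -397431767/(1811316*(40063 + √(42 + 13194))) = -397431767/(1811316*(40063 + √13236)) = -397431767/(1811316*(40063 + 2*√3309))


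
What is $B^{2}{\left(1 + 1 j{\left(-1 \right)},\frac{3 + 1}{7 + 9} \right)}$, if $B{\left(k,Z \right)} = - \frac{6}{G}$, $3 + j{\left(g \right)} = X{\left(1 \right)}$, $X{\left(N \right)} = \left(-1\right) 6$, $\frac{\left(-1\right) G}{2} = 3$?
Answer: $1$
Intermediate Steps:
$G = -6$ ($G = \left(-2\right) 3 = -6$)
$X{\left(N \right)} = -6$
$j{\left(g \right)} = -9$ ($j{\left(g \right)} = -3 - 6 = -9$)
$B{\left(k,Z \right)} = 1$ ($B{\left(k,Z \right)} = - \frac{6}{-6} = \left(-6\right) \left(- \frac{1}{6}\right) = 1$)
$B^{2}{\left(1 + 1 j{\left(-1 \right)},\frac{3 + 1}{7 + 9} \right)} = 1^{2} = 1$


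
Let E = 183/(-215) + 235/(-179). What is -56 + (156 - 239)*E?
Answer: 4757246/38485 ≈ 123.61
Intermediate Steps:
E = -83282/38485 (E = 183*(-1/215) + 235*(-1/179) = -183/215 - 235/179 = -83282/38485 ≈ -2.1640)
-56 + (156 - 239)*E = -56 + (156 - 239)*(-83282/38485) = -56 - 83*(-83282/38485) = -56 + 6912406/38485 = 4757246/38485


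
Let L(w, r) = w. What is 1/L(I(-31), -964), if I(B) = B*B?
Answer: 1/961 ≈ 0.0010406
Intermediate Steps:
I(B) = B**2
1/L(I(-31), -964) = 1/((-31)**2) = 1/961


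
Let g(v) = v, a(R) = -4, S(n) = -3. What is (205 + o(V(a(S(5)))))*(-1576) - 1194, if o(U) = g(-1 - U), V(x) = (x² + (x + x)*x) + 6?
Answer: -237594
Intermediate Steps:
V(x) = 6 + 3*x² (V(x) = (x² + (2*x)*x) + 6 = (x² + 2*x²) + 6 = 3*x² + 6 = 6 + 3*x²)
o(U) = -1 - U
(205 + o(V(a(S(5)))))*(-1576) - 1194 = (205 + (-1 - (6 + 3*(-4)²)))*(-1576) - 1194 = (205 + (-1 - (6 + 3*16)))*(-1576) - 1194 = (205 + (-1 - (6 + 48)))*(-1576) - 1194 = (205 + (-1 - 1*54))*(-1576) - 1194 = (205 + (-1 - 54))*(-1576) - 1194 = (205 - 55)*(-1576) - 1194 = 150*(-1576) - 1194 = -236400 - 1194 = -237594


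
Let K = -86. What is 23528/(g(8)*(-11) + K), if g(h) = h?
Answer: -11764/87 ≈ -135.22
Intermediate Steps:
23528/(g(8)*(-11) + K) = 23528/(8*(-11) - 86) = 23528/(-88 - 86) = 23528/(-174) = 23528*(-1/174) = -11764/87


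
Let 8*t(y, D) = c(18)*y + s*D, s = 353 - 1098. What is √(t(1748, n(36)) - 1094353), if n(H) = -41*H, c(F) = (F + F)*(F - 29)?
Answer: I*√4173706/2 ≈ 1021.5*I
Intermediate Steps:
c(F) = 2*F*(-29 + F) (c(F) = (2*F)*(-29 + F) = 2*F*(-29 + F))
s = -745
t(y, D) = -745*D/8 - 99*y/2 (t(y, D) = ((2*18*(-29 + 18))*y - 745*D)/8 = ((2*18*(-11))*y - 745*D)/8 = (-396*y - 745*D)/8 = (-745*D - 396*y)/8 = -745*D/8 - 99*y/2)
√(t(1748, n(36)) - 1094353) = √((-(-30545)*36/8 - 99/2*1748) - 1094353) = √((-745/8*(-1476) - 86526) - 1094353) = √((274905/2 - 86526) - 1094353) = √(101853/2 - 1094353) = √(-2086853/2) = I*√4173706/2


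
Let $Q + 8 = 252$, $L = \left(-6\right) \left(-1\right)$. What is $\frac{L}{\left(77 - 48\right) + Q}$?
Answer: $\frac{2}{91} \approx 0.021978$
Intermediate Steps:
$L = 6$
$Q = 244$ ($Q = -8 + 252 = 244$)
$\frac{L}{\left(77 - 48\right) + Q} = \frac{6}{\left(77 - 48\right) + 244} = \frac{6}{29 + 244} = \frac{6}{273} = 6 \cdot \frac{1}{273} = \frac{2}{91}$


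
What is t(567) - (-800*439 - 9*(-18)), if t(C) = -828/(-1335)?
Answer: 156212186/445 ≈ 3.5104e+5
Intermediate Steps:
t(C) = 276/445 (t(C) = -828*(-1/1335) = 276/445)
t(567) - (-800*439 - 9*(-18)) = 276/445 - (-800*439 - 9*(-18)) = 276/445 - (-351200 + 162) = 276/445 - 1*(-351038) = 276/445 + 351038 = 156212186/445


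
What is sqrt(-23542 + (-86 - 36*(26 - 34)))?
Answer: 2*I*sqrt(5835) ≈ 152.77*I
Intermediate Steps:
sqrt(-23542 + (-86 - 36*(26 - 34))) = sqrt(-23542 + (-86 - 36*(-8))) = sqrt(-23542 + (-86 + 288)) = sqrt(-23542 + 202) = sqrt(-23340) = 2*I*sqrt(5835)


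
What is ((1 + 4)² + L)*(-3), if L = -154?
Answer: 387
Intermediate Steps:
((1 + 4)² + L)*(-3) = ((1 + 4)² - 154)*(-3) = (5² - 154)*(-3) = (25 - 154)*(-3) = -129*(-3) = 387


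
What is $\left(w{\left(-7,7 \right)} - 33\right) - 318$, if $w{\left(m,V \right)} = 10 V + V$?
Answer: $-274$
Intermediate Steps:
$w{\left(m,V \right)} = 11 V$
$\left(w{\left(-7,7 \right)} - 33\right) - 318 = \left(11 \cdot 7 - 33\right) - 318 = \left(77 - 33\right) - 318 = 44 - 318 = -274$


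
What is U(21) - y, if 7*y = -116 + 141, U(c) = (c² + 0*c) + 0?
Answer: 3062/7 ≈ 437.43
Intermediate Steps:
U(c) = c² (U(c) = (c² + 0) + 0 = c² + 0 = c²)
y = 25/7 (y = (-116 + 141)/7 = (⅐)*25 = 25/7 ≈ 3.5714)
U(21) - y = 21² - 1*25/7 = 441 - 25/7 = 3062/7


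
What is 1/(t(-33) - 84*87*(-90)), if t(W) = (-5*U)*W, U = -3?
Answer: 1/657225 ≈ 1.5215e-6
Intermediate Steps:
t(W) = 15*W (t(W) = (-5*(-3))*W = 15*W)
1/(t(-33) - 84*87*(-90)) = 1/(15*(-33) - 84*87*(-90)) = 1/(-495 - 7308*(-90)) = 1/(-495 + 657720) = 1/657225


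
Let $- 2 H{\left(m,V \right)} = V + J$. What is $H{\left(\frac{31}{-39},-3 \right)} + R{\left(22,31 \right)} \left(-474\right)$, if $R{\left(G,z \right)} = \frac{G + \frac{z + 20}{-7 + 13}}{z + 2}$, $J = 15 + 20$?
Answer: $- \frac{4995}{11} \approx -454.09$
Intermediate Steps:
$J = 35$
$R{\left(G,z \right)} = \frac{\frac{10}{3} + G + \frac{z}{6}}{2 + z}$ ($R{\left(G,z \right)} = \frac{G + \frac{20 + z}{6}}{2 + z} = \frac{G + \left(20 + z\right) \frac{1}{6}}{2 + z} = \frac{G + \left(\frac{10}{3} + \frac{z}{6}\right)}{2 + z} = \frac{\frac{10}{3} + G + \frac{z}{6}}{2 + z}$)
$H{\left(m,V \right)} = - \frac{35}{2} - \frac{V}{2}$ ($H{\left(m,V \right)} = - \frac{V + 35}{2} = - \frac{35 + V}{2} = - \frac{35}{2} - \frac{V}{2}$)
$H{\left(\frac{31}{-39},-3 \right)} + R{\left(22,31 \right)} \left(-474\right) = \left(- \frac{35}{2} - - \frac{3}{2}\right) + \frac{20 + 31 + 6 \cdot 22}{6 \left(2 + 31\right)} \left(-474\right) = \left(- \frac{35}{2} + \frac{3}{2}\right) + \frac{20 + 31 + 132}{6 \cdot 33} \left(-474\right) = -16 + \frac{1}{6} \cdot \frac{1}{33} \cdot 183 \left(-474\right) = -16 + \frac{61}{66} \left(-474\right) = -16 - \frac{4819}{11} = - \frac{4995}{11}$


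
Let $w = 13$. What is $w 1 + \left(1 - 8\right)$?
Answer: $6$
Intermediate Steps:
$w 1 + \left(1 - 8\right) = 13 \cdot 1 + \left(1 - 8\right) = 13 + \left(1 - 8\right) = 13 - 7 = 6$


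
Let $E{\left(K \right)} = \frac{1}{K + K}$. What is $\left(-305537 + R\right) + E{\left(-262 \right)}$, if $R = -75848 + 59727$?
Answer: $- \frac{168548793}{524} \approx -3.2166 \cdot 10^{5}$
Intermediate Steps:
$R = -16121$
$E{\left(K \right)} = \frac{1}{2 K}$
$\left(-305537 + R\right) + E{\left(-262 \right)} = \left(-305537 - 16121\right) + \frac{1}{2 \left(-262\right)} = -321658 + \frac{1}{2} \left(- \frac{1}{262}\right) = -321658 - \frac{1}{524} = - \frac{168548793}{524}$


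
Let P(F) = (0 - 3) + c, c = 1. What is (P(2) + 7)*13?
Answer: 65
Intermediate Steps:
P(F) = -2 (P(F) = (0 - 3) + 1 = -3 + 1 = -2)
(P(2) + 7)*13 = (-2 + 7)*13 = 5*13 = 65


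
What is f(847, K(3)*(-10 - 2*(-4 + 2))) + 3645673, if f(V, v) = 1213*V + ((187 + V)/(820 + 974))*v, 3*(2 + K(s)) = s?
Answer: 1397253150/299 ≈ 4.6731e+6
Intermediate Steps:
K(s) = -2 + s/3
f(V, v) = 1213*V + v*(187/1794 + V/1794) (f(V, v) = 1213*V + ((187 + V)/1794)*v = 1213*V + ((187 + V)*(1/1794))*v = 1213*V + (187/1794 + V/1794)*v = 1213*V + v*(187/1794 + V/1794))
f(847, K(3)*(-10 - 2*(-4 + 2))) + 3645673 = (1213*847 + 187*((-2 + (1/3)*3)*(-10 - 2*(-4 + 2)))/1794 + (1/1794)*847*((-2 + (1/3)*3)*(-10 - 2*(-4 + 2)))) + 3645673 = (1027411 + 187*((-2 + 1)*(-10 - 2*(-2)))/1794 + (1/1794)*847*((-2 + 1)*(-10 - 2*(-2)))) + 3645673 = (1027411 + 187*(-(-10 + 4))/1794 + (1/1794)*847*(-(-10 + 4))) + 3645673 = (1027411 + 187*(-1*(-6))/1794 + (1/1794)*847*(-1*(-6))) + 3645673 = (1027411 + (187/1794)*6 + (1/1794)*847*6) + 3645673 = (1027411 + 187/299 + 847/299) + 3645673 = 307196923/299 + 3645673 = 1397253150/299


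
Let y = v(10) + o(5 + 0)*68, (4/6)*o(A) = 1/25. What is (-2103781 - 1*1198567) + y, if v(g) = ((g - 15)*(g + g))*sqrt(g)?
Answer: -82558598/25 - 100*sqrt(10) ≈ -3.3027e+6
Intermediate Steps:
v(g) = 2*g**(3/2)*(-15 + g) (v(g) = ((-15 + g)*(2*g))*sqrt(g) = (2*g*(-15 + g))*sqrt(g) = 2*g**(3/2)*(-15 + g))
o(A) = 3/50 (o(A) = (3/2)/25 = (3/2)*(1/25) = 3/50)
y = 102/25 - 100*sqrt(10) (y = 2*10**(3/2)*(-15 + 10) + (3/50)*68 = 2*(10*sqrt(10))*(-5) + 102/25 = -100*sqrt(10) + 102/25 = 102/25 - 100*sqrt(10) ≈ -312.15)
(-2103781 - 1*1198567) + y = (-2103781 - 1*1198567) + (102/25 - 100*sqrt(10)) = (-2103781 - 1198567) + (102/25 - 100*sqrt(10)) = -3302348 + (102/25 - 100*sqrt(10)) = -82558598/25 - 100*sqrt(10)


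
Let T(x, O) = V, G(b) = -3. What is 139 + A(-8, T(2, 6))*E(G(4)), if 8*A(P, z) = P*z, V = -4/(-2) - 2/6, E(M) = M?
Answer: 144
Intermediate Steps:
V = 5/3 (V = -4*(-1/2) - 2*1/6 = 2 - 1/3 = 5/3 ≈ 1.6667)
T(x, O) = 5/3
A(P, z) = P*z/8 (A(P, z) = (P*z)/8 = P*z/8)
139 + A(-8, T(2, 6))*E(G(4)) = 139 + ((1/8)*(-8)*(5/3))*(-3) = 139 - 5/3*(-3) = 139 + 5 = 144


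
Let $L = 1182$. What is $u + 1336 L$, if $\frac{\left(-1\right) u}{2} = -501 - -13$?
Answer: $1580128$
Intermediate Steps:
$u = 976$ ($u = - 2 \left(-501 - -13\right) = - 2 \left(-501 + 13\right) = \left(-2\right) \left(-488\right) = 976$)
$u + 1336 L = 976 + 1336 \cdot 1182 = 976 + 1579152 = 1580128$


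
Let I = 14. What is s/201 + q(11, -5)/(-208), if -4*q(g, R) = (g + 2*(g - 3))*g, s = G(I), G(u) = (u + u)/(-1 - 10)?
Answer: 633371/1839552 ≈ 0.34431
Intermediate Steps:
G(u) = -2*u/11 (G(u) = (2*u)/(-11) = (2*u)*(-1/11) = -2*u/11)
s = -28/11 (s = -2/11*14 = -28/11 ≈ -2.5455)
q(g, R) = -g*(-6 + 3*g)/4 (q(g, R) = -(g + 2*(g - 3))*g/4 = -(g + 2*(-3 + g))*g/4 = -(g + (-6 + 2*g))*g/4 = -(-6 + 3*g)*g/4 = -g*(-6 + 3*g)/4)
s/201 + q(11, -5)/(-208) = -28/11/201 + ((¾)*11*(2 - 1*11))/(-208) = -28/11*1/201 + ((¾)*11*(2 - 11))*(-1/208) = -28/2211 + ((¾)*11*(-9))*(-1/208) = -28/2211 - 297/4*(-1/208) = -28/2211 + 297/832 = 633371/1839552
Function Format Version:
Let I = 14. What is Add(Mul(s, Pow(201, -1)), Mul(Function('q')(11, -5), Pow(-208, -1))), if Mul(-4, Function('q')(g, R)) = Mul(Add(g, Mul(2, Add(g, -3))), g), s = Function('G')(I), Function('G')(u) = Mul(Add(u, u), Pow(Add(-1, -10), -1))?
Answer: Rational(633371, 1839552) ≈ 0.34431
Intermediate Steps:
Function('G')(u) = Mul(Rational(-2, 11), u) (Function('G')(u) = Mul(Mul(2, u), Pow(-11, -1)) = Mul(Mul(2, u), Rational(-1, 11)) = Mul(Rational(-2, 11), u))
s = Rational(-28, 11) (s = Mul(Rational(-2, 11), 14) = Rational(-28, 11) ≈ -2.5455)
Function('q')(g, R) = Mul(Rational(-1, 4), g, Add(-6, Mul(3, g))) (Function('q')(g, R) = Mul(Rational(-1, 4), Mul(Add(g, Mul(2, Add(g, -3))), g)) = Mul(Rational(-1, 4), Mul(Add(g, Mul(2, Add(-3, g))), g)) = Mul(Rational(-1, 4), Mul(Add(g, Add(-6, Mul(2, g))), g)) = Mul(Rational(-1, 4), Mul(Add(-6, Mul(3, g)), g)) = Mul(Rational(-1, 4), Mul(g, Add(-6, Mul(3, g)))) = Mul(Rational(-1, 4), g, Add(-6, Mul(3, g))))
Add(Mul(s, Pow(201, -1)), Mul(Function('q')(11, -5), Pow(-208, -1))) = Add(Mul(Rational(-28, 11), Pow(201, -1)), Mul(Mul(Rational(3, 4), 11, Add(2, Mul(-1, 11))), Pow(-208, -1))) = Add(Mul(Rational(-28, 11), Rational(1, 201)), Mul(Mul(Rational(3, 4), 11, Add(2, -11)), Rational(-1, 208))) = Add(Rational(-28, 2211), Mul(Mul(Rational(3, 4), 11, -9), Rational(-1, 208))) = Add(Rational(-28, 2211), Mul(Rational(-297, 4), Rational(-1, 208))) = Add(Rational(-28, 2211), Rational(297, 832)) = Rational(633371, 1839552)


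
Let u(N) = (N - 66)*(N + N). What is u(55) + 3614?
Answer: 2404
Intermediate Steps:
u(N) = 2*N*(-66 + N) (u(N) = (-66 + N)*(2*N) = 2*N*(-66 + N))
u(55) + 3614 = 2*55*(-66 + 55) + 3614 = 2*55*(-11) + 3614 = -1210 + 3614 = 2404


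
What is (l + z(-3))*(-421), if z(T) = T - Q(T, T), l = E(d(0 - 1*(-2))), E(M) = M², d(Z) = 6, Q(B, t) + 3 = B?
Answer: -16419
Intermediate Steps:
Q(B, t) = -3 + B
l = 36 (l = 6² = 36)
z(T) = 3 (z(T) = T - (-3 + T) = T + (3 - T) = 3)
(l + z(-3))*(-421) = (36 + 3)*(-421) = 39*(-421) = -16419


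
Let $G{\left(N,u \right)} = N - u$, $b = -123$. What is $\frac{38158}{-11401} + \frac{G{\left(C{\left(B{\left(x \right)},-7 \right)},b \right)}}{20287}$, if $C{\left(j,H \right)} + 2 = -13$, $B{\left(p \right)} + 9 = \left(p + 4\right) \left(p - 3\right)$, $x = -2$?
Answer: $- \frac{772880038}{231292087} \approx -3.3416$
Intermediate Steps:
$B{\left(p \right)} = -9 + \left(-3 + p\right) \left(4 + p\right)$ ($B{\left(p \right)} = -9 + \left(p + 4\right) \left(p - 3\right) = -9 + \left(4 + p\right) \left(-3 + p\right) = -9 + \left(-3 + p\right) \left(4 + p\right)$)
$C{\left(j,H \right)} = -15$ ($C{\left(j,H \right)} = -2 - 13 = -15$)
$\frac{38158}{-11401} + \frac{G{\left(C{\left(B{\left(x \right)},-7 \right)},b \right)}}{20287} = \frac{38158}{-11401} + \frac{-15 - -123}{20287} = 38158 \left(- \frac{1}{11401}\right) + \left(-15 + 123\right) \frac{1}{20287} = - \frac{38158}{11401} + 108 \cdot \frac{1}{20287} = - \frac{38158}{11401} + \frac{108}{20287} = - \frac{772880038}{231292087}$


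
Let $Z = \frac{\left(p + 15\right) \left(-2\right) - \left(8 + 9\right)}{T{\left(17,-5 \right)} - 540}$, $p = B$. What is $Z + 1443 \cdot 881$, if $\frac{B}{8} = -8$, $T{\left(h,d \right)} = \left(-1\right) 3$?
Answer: $\frac{230102196}{181} \approx 1.2713 \cdot 10^{6}$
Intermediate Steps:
$T{\left(h,d \right)} = -3$
$B = -64$ ($B = 8 \left(-8\right) = -64$)
$p = -64$
$Z = - \frac{27}{181}$ ($Z = \frac{\left(-64 + 15\right) \left(-2\right) - \left(8 + 9\right)}{-3 - 540} = \frac{\left(-49\right) \left(-2\right) - 17}{-543} = \left(98 - 17\right) \left(- \frac{1}{543}\right) = 81 \left(- \frac{1}{543}\right) = - \frac{27}{181} \approx -0.14917$)
$Z + 1443 \cdot 881 = - \frac{27}{181} + 1443 \cdot 881 = - \frac{27}{181} + 1271283 = \frac{230102196}{181}$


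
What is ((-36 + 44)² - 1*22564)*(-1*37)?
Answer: 832500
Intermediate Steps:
((-36 + 44)² - 1*22564)*(-1*37) = (8² - 22564)*(-37) = (64 - 22564)*(-37) = -22500*(-37) = 832500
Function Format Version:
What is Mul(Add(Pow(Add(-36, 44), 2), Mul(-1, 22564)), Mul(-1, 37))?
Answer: 832500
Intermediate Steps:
Mul(Add(Pow(Add(-36, 44), 2), Mul(-1, 22564)), Mul(-1, 37)) = Mul(Add(Pow(8, 2), -22564), -37) = Mul(Add(64, -22564), -37) = Mul(-22500, -37) = 832500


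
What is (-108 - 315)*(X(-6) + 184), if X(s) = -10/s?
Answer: -78537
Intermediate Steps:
(-108 - 315)*(X(-6) + 184) = (-108 - 315)*(-10/(-6) + 184) = -423*(-10*(-⅙) + 184) = -423*(5/3 + 184) = -423*557/3 = -78537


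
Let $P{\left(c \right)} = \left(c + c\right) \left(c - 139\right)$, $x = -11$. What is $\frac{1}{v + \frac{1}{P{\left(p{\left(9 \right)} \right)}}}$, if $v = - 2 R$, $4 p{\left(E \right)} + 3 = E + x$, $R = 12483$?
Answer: $- \frac{2805}{70029622} \approx -4.0054 \cdot 10^{-5}$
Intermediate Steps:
$p{\left(E \right)} = - \frac{7}{2} + \frac{E}{4}$ ($p{\left(E \right)} = - \frac{3}{4} + \frac{E - 11}{4} = - \frac{3}{4} + \frac{-11 + E}{4} = - \frac{3}{4} + \left(- \frac{11}{4} + \frac{E}{4}\right) = - \frac{7}{2} + \frac{E}{4}$)
$P{\left(c \right)} = 2 c \left(-139 + c\right)$
$v = -24966$ ($v = \left(-2\right) 12483 = -24966$)
$\frac{1}{v + \frac{1}{P{\left(p{\left(9 \right)} \right)}}} = \frac{1}{-24966 + \frac{1}{2 \left(- \frac{7}{2} + \frac{1}{4} \cdot 9\right) \left(-139 + \left(- \frac{7}{2} + \frac{1}{4} \cdot 9\right)\right)}} = \frac{1}{-24966 + \frac{1}{2 \left(- \frac{7}{2} + \frac{9}{4}\right) \left(-139 + \left(- \frac{7}{2} + \frac{9}{4}\right)\right)}} = \frac{1}{-24966 + \frac{1}{2 \left(- \frac{5}{4}\right) \left(-139 - \frac{5}{4}\right)}} = \frac{1}{-24966 + \frac{1}{2 \left(- \frac{5}{4}\right) \left(- \frac{561}{4}\right)}} = \frac{1}{-24966 + \frac{1}{\frac{2805}{8}}} = \frac{1}{-24966 + \frac{8}{2805}} = \frac{1}{- \frac{70029622}{2805}} = - \frac{2805}{70029622}$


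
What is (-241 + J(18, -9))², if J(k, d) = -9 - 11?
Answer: 68121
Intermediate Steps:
J(k, d) = -20
(-241 + J(18, -9))² = (-241 - 20)² = (-261)² = 68121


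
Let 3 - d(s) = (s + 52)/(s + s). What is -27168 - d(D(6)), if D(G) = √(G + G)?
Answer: -54341/2 + 13*√3/3 ≈ -27163.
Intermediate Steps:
D(G) = √2*√G (D(G) = √(2*G) = √2*√G)
d(s) = 3 - (52 + s)/(2*s) (d(s) = 3 - (s + 52)/(s + s) = 3 - (52 + s)/(2*s))
-27168 - d(D(6)) = -27168 - (5/2 - 26*√3/6) = -27168 - (5/2 - 13*√3/3) = -27168 + (-5/2 + 13*√3/3) = -54341/2 + 13*√3/3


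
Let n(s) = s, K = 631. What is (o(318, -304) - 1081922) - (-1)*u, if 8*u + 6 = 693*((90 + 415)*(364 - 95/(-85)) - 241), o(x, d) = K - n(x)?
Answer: 252786826/17 ≈ 1.4870e+7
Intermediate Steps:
o(x, d) = 631 - x
u = 271174179/17 (u = -¾ + (693*((90 + 415)*(364 - 95/(-85)) - 241))/8 = -¾ + (693*(505*(364 - 95*(-1/85)) - 241))/8 = -¾ + (693*(505*(364 + 19/17) - 241))/8 = -¾ + (693*(505*(6207/17) - 241))/8 = -¾ + (693*(3134535/17 - 241))/8 = -¾ + (693*(3130438/17))/8 = -¾ + (⅛)*(2169393534/17) = -¾ + 1084696767/68 = 271174179/17 ≈ 1.5951e+7)
(o(318, -304) - 1081922) - (-1)*u = ((631 - 1*318) - 1081922) - (-1)*271174179/17 = ((631 - 318) - 1081922) - 1*(-271174179/17) = (313 - 1081922) + 271174179/17 = -1081609 + 271174179/17 = 252786826/17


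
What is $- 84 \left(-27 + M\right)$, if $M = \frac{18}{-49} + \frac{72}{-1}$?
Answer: $\frac{58428}{7} \approx 8346.9$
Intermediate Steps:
$M = - \frac{3546}{49}$ ($M = 18 \left(- \frac{1}{49}\right) + 72 \left(-1\right) = - \frac{18}{49} - 72 = - \frac{3546}{49} \approx -72.367$)
$- 84 \left(-27 + M\right) = - 84 \left(-27 - \frac{3546}{49}\right) = \left(-84\right) \left(- \frac{4869}{49}\right) = \frac{58428}{7}$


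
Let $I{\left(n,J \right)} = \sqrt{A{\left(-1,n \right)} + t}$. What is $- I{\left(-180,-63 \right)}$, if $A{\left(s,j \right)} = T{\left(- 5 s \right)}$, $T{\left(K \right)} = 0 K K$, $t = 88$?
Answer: $- 2 \sqrt{22} \approx -9.3808$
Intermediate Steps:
$T{\left(K \right)} = 0$ ($T{\left(K \right)} = 0 K = 0$)
$A{\left(s,j \right)} = 0$
$I{\left(n,J \right)} = 2 \sqrt{22}$ ($I{\left(n,J \right)} = \sqrt{0 + 88} = \sqrt{88} = 2 \sqrt{22}$)
$- I{\left(-180,-63 \right)} = - 2 \sqrt{22}$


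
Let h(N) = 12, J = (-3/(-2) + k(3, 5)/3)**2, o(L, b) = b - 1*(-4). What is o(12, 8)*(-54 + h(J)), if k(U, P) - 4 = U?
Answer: -504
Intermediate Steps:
o(L, b) = 4 + b (o(L, b) = b + 4 = 4 + b)
k(U, P) = 4 + U
J = 529/36 (J = (-3/(-2) + (4 + 3)/3)**2 = (-3*(-1/2) + 7*(1/3))**2 = (3/2 + 7/3)**2 = (23/6)**2 = 529/36 ≈ 14.694)
o(12, 8)*(-54 + h(J)) = (4 + 8)*(-54 + 12) = 12*(-42) = -504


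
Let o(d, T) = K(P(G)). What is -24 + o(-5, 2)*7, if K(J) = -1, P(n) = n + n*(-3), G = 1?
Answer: -31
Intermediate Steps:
P(n) = -2*n (P(n) = n - 3*n = -2*n)
o(d, T) = -1
-24 + o(-5, 2)*7 = -24 - 1*7 = -24 - 7 = -31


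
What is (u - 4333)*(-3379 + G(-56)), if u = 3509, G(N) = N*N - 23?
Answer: 219184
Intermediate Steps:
G(N) = -23 + N**2 (G(N) = N**2 - 23 = -23 + N**2)
(u - 4333)*(-3379 + G(-56)) = (3509 - 4333)*(-3379 + (-23 + (-56)**2)) = -824*(-3379 + (-23 + 3136)) = -824*(-3379 + 3113) = -824*(-266) = 219184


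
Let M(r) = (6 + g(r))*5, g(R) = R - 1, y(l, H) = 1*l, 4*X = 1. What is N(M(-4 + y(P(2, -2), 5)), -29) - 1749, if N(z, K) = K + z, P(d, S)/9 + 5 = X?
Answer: -7947/4 ≈ -1986.8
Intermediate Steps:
X = ¼ (X = (¼)*1 = ¼ ≈ 0.25000)
P(d, S) = -171/4 (P(d, S) = -45 + 9*(¼) = -45 + 9/4 = -171/4)
y(l, H) = l
g(R) = -1 + R
M(r) = 25 + 5*r (M(r) = (6 + (-1 + r))*5 = (5 + r)*5 = 25 + 5*r)
N(M(-4 + y(P(2, -2), 5)), -29) - 1749 = (-29 + (25 + 5*(-4 - 171/4))) - 1749 = (-29 + (25 + 5*(-187/4))) - 1749 = (-29 + (25 - 935/4)) - 1749 = (-29 - 835/4) - 1749 = -951/4 - 1749 = -7947/4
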